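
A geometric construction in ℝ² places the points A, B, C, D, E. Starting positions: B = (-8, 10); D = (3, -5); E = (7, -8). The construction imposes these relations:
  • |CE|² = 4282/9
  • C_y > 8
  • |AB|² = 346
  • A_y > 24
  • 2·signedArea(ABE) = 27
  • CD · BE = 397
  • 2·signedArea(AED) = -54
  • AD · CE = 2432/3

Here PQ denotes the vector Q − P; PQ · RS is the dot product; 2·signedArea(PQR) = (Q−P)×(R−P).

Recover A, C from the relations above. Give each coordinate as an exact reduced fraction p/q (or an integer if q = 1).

1. A_x = -19  [2·signedArea(ABE) = 27 ∩ 2·signedArea(AED) = -54]
2. A_y = 25  [2·signedArea(ABE) = 27 ∩ 2·signedArea(AED) = -54]
   → A = (-19, 25)
3. C_x = -20/3  [CD · BE = 397 ∩ AD · CE = 2432/3]
4. C_y = 9  [CD · BE = 397 ∩ AD · CE = 2432/3]
   → C = (-20/3, 9)

A = (-19, 25)
C = (-20/3, 9)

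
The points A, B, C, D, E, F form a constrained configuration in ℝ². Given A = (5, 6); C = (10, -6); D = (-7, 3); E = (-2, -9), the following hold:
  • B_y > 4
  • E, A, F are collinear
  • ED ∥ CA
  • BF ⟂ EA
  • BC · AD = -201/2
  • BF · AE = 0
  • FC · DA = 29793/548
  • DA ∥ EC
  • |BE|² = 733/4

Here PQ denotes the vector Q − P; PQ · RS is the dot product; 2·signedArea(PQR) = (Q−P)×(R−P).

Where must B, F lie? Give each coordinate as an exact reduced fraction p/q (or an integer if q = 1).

B = (-1, 9/2)
F = (1837/548, 1353/548)

1. B_x = -1  [line 12·x + 3·y + -3/2 = 0 ∩ |BE|² = 733/4]
2. B_y = 9/2  [line 12·x + 3·y + -3/2 = 0 ∩ |BE|² = 733/4]
   → B = (-1, 9/2)
3. F_x = 1837/548  [BF · AE = 0 ∩ E, A, F are collinear]
4. F_y = 1353/548  [BF · AE = 0 ∩ E, A, F are collinear]
   → F = (1837/548, 1353/548)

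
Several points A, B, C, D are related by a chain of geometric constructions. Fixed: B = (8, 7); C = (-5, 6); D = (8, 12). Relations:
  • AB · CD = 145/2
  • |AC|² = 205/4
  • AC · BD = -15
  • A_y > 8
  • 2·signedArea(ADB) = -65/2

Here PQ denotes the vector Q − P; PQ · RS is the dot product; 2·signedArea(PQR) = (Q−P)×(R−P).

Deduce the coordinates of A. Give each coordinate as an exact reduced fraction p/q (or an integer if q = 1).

1. A_x = 3/2  [AC · BD = -15 ∩ AB · CD = 145/2]
2. A_y = 9  [AC · BD = -15 ∩ AB · CD = 145/2]
   → A = (3/2, 9)

A = (3/2, 9)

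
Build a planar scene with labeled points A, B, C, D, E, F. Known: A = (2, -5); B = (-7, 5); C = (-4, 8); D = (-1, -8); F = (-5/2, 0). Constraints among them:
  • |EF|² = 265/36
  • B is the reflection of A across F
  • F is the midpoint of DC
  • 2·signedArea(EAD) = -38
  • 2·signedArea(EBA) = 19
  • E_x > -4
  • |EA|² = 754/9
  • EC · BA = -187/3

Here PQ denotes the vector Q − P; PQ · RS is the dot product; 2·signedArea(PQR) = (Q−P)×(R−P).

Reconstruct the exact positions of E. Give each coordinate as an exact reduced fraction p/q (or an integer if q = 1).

1. E_x = -3  [2·signedArea(EBA) = 19 ∩ EC · BA = -187/3]
2. E_y = 8/3  [2·signedArea(EBA) = 19 ∩ EC · BA = -187/3]
   → E = (-3, 8/3)

E = (-3, 8/3)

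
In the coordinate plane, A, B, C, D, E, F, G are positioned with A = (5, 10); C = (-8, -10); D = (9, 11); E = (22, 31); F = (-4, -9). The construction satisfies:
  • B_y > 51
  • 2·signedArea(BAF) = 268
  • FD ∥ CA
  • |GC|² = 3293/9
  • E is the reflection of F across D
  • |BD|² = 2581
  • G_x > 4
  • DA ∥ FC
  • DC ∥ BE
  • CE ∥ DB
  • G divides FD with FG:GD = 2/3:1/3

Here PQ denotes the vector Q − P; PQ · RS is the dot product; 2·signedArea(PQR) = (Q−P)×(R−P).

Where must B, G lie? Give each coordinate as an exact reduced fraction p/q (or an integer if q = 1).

B = (39, 52)
G = (14/3, 13/3)

1. B_x = 39  [DC ∥ BE ∩ CE ∥ DB]
2. B_y = 52  [DC ∥ BE ∩ CE ∥ DB]
   → B = (39, 52)
3. G_x = 14/3  [G divides FD with FG:GD = 2/3:1/3]
4. G_y = 13/3  [G divides FD with FG:GD = 2/3:1/3]
   → G = (14/3, 13/3)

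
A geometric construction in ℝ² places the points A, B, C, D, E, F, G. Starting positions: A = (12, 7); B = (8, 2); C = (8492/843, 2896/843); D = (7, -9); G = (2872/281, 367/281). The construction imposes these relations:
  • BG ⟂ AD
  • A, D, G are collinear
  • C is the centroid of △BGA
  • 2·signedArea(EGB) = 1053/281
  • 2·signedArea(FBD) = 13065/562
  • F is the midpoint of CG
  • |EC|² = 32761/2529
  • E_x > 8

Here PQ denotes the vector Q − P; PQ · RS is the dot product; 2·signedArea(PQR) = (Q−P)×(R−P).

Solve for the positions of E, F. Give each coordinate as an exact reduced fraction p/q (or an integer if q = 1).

1. E_x = 9  [line -195/281·x + -624/281·y + 1755/281 = 0 ∩ |EC|² = 32761/2529]
2. E_y = 0  [line -195/281·x + -624/281·y + 1755/281 = 0 ∩ |EC|² = 32761/2529]
   → E = (9, 0)
3. F_x = 8554/843  [F is the midpoint of CG]
4. F_y = 3997/1686  [F is the midpoint of CG]
   → F = (8554/843, 3997/1686)

E = (9, 0)
F = (8554/843, 3997/1686)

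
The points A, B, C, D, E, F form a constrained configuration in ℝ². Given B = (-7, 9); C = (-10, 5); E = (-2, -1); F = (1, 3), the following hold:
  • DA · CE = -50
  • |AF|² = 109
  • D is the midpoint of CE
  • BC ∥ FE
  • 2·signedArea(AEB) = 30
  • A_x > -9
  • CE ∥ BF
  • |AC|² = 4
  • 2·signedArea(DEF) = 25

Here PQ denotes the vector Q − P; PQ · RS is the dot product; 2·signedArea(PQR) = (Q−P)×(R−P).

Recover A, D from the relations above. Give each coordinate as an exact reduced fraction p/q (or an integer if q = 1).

1. D_x = -6  [D is the midpoint of CE]
2. D_y = 2  [D is the midpoint of CE]
   → D = (-6, 2)
3. A_x = -44/5  [2·signedArea(AEB) = 30 ∩ DA · CE = -50]
4. A_y = 33/5  [2·signedArea(AEB) = 30 ∩ DA · CE = -50]
   → A = (-44/5, 33/5)

A = (-44/5, 33/5)
D = (-6, 2)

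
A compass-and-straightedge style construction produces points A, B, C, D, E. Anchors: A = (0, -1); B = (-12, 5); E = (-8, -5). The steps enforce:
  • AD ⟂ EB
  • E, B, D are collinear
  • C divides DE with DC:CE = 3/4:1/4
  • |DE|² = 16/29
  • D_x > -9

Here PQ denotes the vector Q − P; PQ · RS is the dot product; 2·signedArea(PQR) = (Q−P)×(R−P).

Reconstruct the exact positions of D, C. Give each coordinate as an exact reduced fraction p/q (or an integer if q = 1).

1. D_x = -240/29  [E, B, D are collinear ∩ AD ⟂ EB]
2. D_y = -125/29  [E, B, D are collinear ∩ AD ⟂ EB]
   → D = (-240/29, -125/29)
3. C_x = -234/29  [C divides DE with DC:CE = 3/4:1/4]
4. C_y = -140/29  [C divides DE with DC:CE = 3/4:1/4]
   → C = (-234/29, -140/29)

C = (-234/29, -140/29)
D = (-240/29, -125/29)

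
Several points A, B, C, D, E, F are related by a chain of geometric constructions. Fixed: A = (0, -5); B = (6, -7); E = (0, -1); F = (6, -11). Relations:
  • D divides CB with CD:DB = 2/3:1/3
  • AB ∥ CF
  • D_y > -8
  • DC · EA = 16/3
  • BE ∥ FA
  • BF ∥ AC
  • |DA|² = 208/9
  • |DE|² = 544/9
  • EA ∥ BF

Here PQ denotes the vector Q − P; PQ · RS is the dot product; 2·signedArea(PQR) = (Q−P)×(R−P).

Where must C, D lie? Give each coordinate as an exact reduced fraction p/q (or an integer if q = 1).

C = (0, -9)
D = (4, -23/3)

1. C_x = 0  [AB ∥ CF ∩ BF ∥ AC]
2. C_y = -9  [AB ∥ CF ∩ BF ∥ AC]
   → C = (0, -9)
3. D_x = 4  [D divides CB with CD:DB = 2/3:1/3]
4. D_y = -23/3  [D divides CB with CD:DB = 2/3:1/3]
   → D = (4, -23/3)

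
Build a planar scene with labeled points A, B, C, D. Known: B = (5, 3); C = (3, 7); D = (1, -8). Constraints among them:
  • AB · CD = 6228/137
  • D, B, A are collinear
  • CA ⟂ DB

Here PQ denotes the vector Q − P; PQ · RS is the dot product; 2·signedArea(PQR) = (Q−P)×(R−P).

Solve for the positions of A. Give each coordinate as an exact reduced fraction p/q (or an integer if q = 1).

1. A_x = 829/137  [D, B, A are collinear ∩ CA ⟂ DB]
2. A_y = 807/137  [D, B, A are collinear ∩ CA ⟂ DB]
   → A = (829/137, 807/137)

A = (829/137, 807/137)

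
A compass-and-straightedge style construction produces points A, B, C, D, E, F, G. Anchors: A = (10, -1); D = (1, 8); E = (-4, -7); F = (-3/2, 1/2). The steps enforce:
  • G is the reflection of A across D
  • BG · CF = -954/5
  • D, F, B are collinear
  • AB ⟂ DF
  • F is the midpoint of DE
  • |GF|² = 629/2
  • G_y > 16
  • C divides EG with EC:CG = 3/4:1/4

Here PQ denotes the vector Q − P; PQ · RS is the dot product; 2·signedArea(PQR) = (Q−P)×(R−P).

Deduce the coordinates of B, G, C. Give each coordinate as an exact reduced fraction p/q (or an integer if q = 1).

B = (-4/5, 13/5)
C = (-7, 11)
G = (-8, 17)

1. B_x = -4/5  [D, F, B are collinear ∩ AB ⟂ DF]
2. B_y = 13/5  [D, F, B are collinear ∩ AB ⟂ DF]
   → B = (-4/5, 13/5)
3. G_x = -8  [G is the reflection of A across D]
4. G_y = 17  [G is the reflection of A across D]
   → G = (-8, 17)
5. C_x = -7  [C divides EG with EC:CG = 3/4:1/4]
6. C_y = 11  [C divides EG with EC:CG = 3/4:1/4]
   → C = (-7, 11)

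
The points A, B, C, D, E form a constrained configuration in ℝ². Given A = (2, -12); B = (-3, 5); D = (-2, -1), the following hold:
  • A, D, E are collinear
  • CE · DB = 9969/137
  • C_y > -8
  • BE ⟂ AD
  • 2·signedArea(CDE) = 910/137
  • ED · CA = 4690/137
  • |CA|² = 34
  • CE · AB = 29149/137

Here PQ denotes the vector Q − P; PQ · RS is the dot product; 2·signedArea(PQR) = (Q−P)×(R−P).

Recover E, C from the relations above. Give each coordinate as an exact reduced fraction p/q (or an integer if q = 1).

1. E_x = -554/137  [A, D, E are collinear ∩ BE ⟂ AD]
2. E_y = 633/137  [A, D, E are collinear ∩ BE ⟂ AD]
   → E = (-554/137, 633/137)
3. C_x = -1  [CE · AB = 29149/137 ∩ 2·signedArea(CDE) = 910/137]
4. C_y = -7  [CE · AB = 29149/137 ∩ 2·signedArea(CDE) = 910/137]
   → C = (-1, -7)

C = (-1, -7)
E = (-554/137, 633/137)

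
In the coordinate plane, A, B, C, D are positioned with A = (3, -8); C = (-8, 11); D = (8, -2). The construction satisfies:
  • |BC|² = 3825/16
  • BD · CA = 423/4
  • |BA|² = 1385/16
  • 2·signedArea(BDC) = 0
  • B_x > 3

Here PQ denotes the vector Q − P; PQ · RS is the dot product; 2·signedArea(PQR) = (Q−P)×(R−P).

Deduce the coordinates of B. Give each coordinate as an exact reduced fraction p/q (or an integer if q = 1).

1. B_x = 4  [2·signedArea(BDC) = 0 ∩ BD · CA = 423/4]
2. B_y = 5/4  [2·signedArea(BDC) = 0 ∩ BD · CA = 423/4]
   → B = (4, 5/4)

B = (4, 5/4)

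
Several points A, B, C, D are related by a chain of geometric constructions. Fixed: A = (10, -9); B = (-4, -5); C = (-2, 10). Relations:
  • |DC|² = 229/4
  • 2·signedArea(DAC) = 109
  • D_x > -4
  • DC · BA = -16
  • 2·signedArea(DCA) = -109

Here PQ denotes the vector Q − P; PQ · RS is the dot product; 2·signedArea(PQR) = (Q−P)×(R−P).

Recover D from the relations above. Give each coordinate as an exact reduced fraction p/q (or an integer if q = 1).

1. D_x = -3  [2·signedArea(DCA) = -109 ∩ DC · BA = -16]
2. D_y = 5/2  [2·signedArea(DCA) = -109 ∩ DC · BA = -16]
   → D = (-3, 5/2)

D = (-3, 5/2)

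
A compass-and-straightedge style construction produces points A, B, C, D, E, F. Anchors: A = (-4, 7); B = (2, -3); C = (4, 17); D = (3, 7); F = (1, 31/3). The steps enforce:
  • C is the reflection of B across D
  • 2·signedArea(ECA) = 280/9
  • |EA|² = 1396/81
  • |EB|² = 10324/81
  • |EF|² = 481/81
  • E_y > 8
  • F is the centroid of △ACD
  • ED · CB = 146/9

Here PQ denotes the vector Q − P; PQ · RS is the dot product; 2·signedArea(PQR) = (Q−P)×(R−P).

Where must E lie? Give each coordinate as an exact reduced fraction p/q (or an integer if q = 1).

1. E_x = 0  [2·signedArea(ECA) = 280/9 ∩ ED · CB = 146/9]
2. E_y = 73/9  [2·signedArea(ECA) = 280/9 ∩ ED · CB = 146/9]
   → E = (0, 73/9)

E = (0, 73/9)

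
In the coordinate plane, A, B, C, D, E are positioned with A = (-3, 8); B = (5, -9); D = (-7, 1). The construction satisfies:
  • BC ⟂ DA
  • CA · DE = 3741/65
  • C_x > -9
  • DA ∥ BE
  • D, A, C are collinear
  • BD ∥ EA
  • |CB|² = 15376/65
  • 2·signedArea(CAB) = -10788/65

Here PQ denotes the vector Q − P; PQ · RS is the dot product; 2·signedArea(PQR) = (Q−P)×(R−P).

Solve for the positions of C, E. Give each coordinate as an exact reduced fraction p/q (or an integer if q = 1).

1. C_x = -543/65  [D, A, C are collinear ∩ BC ⟂ DA]
2. C_y = -89/65  [D, A, C are collinear ∩ BC ⟂ DA]
   → C = (-543/65, -89/65)
3. E_x = 9  [BD ∥ EA ∩ DA ∥ BE]
4. E_y = -2  [BD ∥ EA ∩ DA ∥ BE]
   → E = (9, -2)

C = (-543/65, -89/65)
E = (9, -2)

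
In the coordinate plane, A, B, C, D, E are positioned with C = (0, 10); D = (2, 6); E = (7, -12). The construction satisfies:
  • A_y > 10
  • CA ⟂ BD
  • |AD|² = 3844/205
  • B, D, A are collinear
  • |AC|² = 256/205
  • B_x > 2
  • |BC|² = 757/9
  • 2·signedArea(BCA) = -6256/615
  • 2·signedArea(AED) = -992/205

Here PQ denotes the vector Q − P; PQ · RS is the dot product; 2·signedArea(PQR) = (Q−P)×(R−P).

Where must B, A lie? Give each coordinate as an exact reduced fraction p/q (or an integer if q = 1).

1. A_x = 224/205  [line -18·x + -5·y + 14522/205 = 0 ∩ |AD|² = 3844/205]
2. A_y = 2098/205  [line -18·x + -5·y + 14522/205 = 0 ∩ |AD|² = 3844/205]
   → A = (224/205, 2098/205)
3. B_x = 3  [2·signedArea(BCA) = -6256/615 ∩ B, D, A are collinear]
4. B_y = 4/3  [2·signedArea(BCA) = -6256/615 ∩ B, D, A are collinear]
   → B = (3, 4/3)

A = (224/205, 2098/205)
B = (3, 4/3)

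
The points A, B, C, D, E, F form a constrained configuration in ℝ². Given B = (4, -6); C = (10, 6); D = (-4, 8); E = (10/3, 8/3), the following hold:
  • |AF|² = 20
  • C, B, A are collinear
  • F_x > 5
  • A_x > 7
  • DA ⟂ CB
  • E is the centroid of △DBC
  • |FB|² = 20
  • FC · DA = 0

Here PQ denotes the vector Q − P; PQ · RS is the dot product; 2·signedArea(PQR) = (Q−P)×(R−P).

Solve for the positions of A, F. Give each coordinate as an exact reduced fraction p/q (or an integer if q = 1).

A = (8, 2)
F = (6, -2)

1. A_x = 8  [C, B, A are collinear ∩ DA ⟂ CB]
2. A_y = 2  [C, B, A are collinear ∩ DA ⟂ CB]
   → A = (8, 2)
3. F_x = 6  [line -12·x + 6·y + 84 = 0 ∩ |FB|² = 20]
4. F_y = -2  [line -12·x + 6·y + 84 = 0 ∩ |FB|² = 20]
   → F = (6, -2)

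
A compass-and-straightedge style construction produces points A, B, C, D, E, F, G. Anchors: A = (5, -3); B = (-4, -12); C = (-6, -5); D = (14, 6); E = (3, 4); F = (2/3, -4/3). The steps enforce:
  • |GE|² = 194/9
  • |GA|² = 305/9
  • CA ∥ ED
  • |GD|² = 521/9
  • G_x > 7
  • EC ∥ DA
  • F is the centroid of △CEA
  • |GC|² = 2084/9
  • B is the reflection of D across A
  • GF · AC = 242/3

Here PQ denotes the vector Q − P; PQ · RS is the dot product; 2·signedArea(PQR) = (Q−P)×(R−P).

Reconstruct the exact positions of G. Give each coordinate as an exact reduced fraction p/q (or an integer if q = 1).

1. G_x = 22/3  [line 11·x + 2·y + -256/3 = 0 ∩ |GE|² = 194/9]
2. G_y = 7/3  [line 11·x + 2·y + -256/3 = 0 ∩ |GE|² = 194/9]
   → G = (22/3, 7/3)

G = (22/3, 7/3)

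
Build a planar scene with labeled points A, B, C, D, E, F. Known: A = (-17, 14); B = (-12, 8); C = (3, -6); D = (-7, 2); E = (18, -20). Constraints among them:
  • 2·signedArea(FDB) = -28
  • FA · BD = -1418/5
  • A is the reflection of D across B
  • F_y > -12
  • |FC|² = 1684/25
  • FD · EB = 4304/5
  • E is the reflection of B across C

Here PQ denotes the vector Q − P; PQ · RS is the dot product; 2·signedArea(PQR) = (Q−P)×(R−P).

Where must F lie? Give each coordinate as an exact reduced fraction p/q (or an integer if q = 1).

1. F_x = 9  [2·signedArea(FDB) = -28 ∩ FA · BD = -1418/5]
2. F_y = -58/5  [2·signedArea(FDB) = -28 ∩ FA · BD = -1418/5]
   → F = (9, -58/5)

F = (9, -58/5)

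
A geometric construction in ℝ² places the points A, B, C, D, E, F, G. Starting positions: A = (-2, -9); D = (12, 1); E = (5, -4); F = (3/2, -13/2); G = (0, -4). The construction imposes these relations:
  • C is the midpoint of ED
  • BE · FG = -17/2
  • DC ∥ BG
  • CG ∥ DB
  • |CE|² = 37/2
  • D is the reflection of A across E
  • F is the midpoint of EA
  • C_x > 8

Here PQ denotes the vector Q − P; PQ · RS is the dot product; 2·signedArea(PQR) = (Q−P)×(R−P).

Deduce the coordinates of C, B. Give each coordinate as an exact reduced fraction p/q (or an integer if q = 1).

B = (7/2, -3/2)
C = (17/2, -3/2)

1. C_x = 17/2  [C is the midpoint of ED]
2. C_y = -3/2  [C is the midpoint of ED]
   → C = (17/2, -3/2)
3. B_x = 7/2  [DC ∥ BG ∩ CG ∥ DB]
4. B_y = -3/2  [DC ∥ BG ∩ CG ∥ DB]
   → B = (7/2, -3/2)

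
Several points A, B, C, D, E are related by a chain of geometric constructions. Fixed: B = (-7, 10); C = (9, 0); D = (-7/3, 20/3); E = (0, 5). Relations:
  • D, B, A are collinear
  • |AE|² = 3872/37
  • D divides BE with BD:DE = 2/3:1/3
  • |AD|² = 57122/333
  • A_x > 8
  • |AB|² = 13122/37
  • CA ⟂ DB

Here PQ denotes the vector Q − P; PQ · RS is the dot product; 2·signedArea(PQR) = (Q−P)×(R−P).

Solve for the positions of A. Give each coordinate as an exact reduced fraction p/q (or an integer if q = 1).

A = (308/37, -35/37)

1. A_x = 308/37  [D, B, A are collinear ∩ CA ⟂ DB]
2. A_y = -35/37  [D, B, A are collinear ∩ CA ⟂ DB]
   → A = (308/37, -35/37)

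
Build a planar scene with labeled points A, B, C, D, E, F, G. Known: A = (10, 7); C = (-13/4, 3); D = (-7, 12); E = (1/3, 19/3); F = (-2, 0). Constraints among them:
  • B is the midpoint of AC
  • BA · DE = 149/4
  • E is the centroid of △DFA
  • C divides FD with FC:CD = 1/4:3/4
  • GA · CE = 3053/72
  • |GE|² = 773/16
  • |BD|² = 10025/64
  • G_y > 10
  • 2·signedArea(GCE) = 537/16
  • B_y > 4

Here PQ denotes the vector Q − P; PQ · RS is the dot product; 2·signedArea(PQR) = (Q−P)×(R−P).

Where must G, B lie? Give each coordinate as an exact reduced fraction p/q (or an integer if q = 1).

1. G_x = -31/6  [GA · CE = 3053/72 ∩ 2·signedArea(GCE) = 537/16]
2. G_y = 127/12  [GA · CE = 3053/72 ∩ 2·signedArea(GCE) = 537/16]
   → G = (-31/6, 127/12)
3. B_x = 27/8  [B is the midpoint of AC]
4. B_y = 5  [B is the midpoint of AC]
   → B = (27/8, 5)

B = (27/8, 5)
G = (-31/6, 127/12)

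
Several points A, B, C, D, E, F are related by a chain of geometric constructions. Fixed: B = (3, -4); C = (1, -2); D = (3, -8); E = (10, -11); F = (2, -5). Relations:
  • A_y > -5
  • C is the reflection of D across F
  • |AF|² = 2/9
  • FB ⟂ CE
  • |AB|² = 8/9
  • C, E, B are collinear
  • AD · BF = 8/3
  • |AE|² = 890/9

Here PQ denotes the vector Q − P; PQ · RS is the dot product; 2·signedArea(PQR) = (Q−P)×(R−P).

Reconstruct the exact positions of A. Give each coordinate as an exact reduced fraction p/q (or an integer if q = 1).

1. A_x = 7/3  [line 1·x + 1·y + 7/3 = 0 ∩ |AF|² = 2/9]
2. A_y = -14/3  [line 1·x + 1·y + 7/3 = 0 ∩ |AF|² = 2/9]
   → A = (7/3, -14/3)

A = (7/3, -14/3)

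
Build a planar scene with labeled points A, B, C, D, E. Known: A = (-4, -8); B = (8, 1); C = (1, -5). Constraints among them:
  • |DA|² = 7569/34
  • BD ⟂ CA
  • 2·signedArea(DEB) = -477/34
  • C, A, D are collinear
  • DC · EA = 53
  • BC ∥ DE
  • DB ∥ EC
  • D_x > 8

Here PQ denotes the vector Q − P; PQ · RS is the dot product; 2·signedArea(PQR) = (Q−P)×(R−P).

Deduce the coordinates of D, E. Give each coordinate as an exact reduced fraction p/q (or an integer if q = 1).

1. D_x = 299/34  [C, A, D are collinear ∩ BD ⟂ CA]
2. D_y = -11/34  [C, A, D are collinear ∩ BD ⟂ CA]
   → D = (299/34, -11/34)
3. E_x = 61/34  [DB ∥ EC ∩ BC ∥ DE]
4. E_y = -215/34  [DB ∥ EC ∩ BC ∥ DE]
   → E = (61/34, -215/34)

D = (299/34, -11/34)
E = (61/34, -215/34)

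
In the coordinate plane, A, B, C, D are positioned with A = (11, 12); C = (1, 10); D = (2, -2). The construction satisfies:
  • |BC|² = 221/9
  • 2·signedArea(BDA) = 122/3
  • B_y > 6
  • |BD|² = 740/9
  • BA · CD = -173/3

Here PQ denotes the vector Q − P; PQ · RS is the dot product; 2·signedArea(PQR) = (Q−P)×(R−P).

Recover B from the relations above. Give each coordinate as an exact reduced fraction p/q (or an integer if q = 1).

1. B_x = 14/3  [2·signedArea(BDA) = 122/3 ∩ BA · CD = -173/3]
2. B_y = 20/3  [2·signedArea(BDA) = 122/3 ∩ BA · CD = -173/3]
   → B = (14/3, 20/3)

B = (14/3, 20/3)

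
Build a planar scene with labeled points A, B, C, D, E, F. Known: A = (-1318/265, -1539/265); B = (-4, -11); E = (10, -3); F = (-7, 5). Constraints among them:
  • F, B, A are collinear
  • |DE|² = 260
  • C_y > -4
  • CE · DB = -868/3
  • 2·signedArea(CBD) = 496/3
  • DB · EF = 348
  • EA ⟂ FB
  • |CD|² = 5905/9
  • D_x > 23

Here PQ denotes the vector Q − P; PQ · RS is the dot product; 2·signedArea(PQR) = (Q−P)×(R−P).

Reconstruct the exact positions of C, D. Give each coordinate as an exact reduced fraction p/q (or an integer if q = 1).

1. D_x = 24  [line 17·x + -8·y + -368 = 0 ∩ |DE|² = 260]
2. D_y = 5  [line 17·x + -8·y + -368 = 0 ∩ |DE|² = 260]
   → D = (24, 5)
3. C_x = -1/3  [2·signedArea(CBD) = 496/3 ∩ CE · DB = -868/3]
4. C_y = -3  [2·signedArea(CBD) = 496/3 ∩ CE · DB = -868/3]
   → C = (-1/3, -3)

C = (-1/3, -3)
D = (24, 5)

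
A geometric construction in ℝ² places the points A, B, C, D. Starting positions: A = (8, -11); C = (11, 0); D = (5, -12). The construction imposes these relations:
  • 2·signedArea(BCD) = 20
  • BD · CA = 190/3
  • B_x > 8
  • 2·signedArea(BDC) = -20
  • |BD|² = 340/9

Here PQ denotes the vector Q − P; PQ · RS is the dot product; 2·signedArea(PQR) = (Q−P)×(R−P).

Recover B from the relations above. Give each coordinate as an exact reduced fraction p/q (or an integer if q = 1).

1. B_x = 9  [2·signedArea(BDC) = -20 ∩ BD · CA = 190/3]
2. B_y = -22/3  [2·signedArea(BDC) = -20 ∩ BD · CA = 190/3]
   → B = (9, -22/3)

B = (9, -22/3)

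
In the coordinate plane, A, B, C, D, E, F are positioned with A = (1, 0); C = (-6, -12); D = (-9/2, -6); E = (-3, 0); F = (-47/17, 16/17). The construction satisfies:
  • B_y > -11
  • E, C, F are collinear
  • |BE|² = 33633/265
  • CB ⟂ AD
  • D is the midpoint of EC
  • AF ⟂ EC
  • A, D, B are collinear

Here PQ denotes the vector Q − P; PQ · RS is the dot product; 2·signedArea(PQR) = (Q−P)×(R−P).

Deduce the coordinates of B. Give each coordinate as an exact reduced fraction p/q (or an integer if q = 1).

1. B_x = -2166/265  [A, D, B are collinear ∩ CB ⟂ AD]
2. B_y = -2652/265  [A, D, B are collinear ∩ CB ⟂ AD]
   → B = (-2166/265, -2652/265)

B = (-2166/265, -2652/265)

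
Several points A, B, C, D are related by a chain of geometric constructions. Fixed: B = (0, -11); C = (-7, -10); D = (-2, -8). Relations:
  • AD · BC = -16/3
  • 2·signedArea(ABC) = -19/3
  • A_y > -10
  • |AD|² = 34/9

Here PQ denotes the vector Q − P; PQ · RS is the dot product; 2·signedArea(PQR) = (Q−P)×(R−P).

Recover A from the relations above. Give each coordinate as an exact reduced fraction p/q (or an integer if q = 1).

1. A_x = -3  [2·signedArea(ABC) = -19/3 ∩ AD · BC = -16/3]
2. A_y = -29/3  [2·signedArea(ABC) = -19/3 ∩ AD · BC = -16/3]
   → A = (-3, -29/3)

A = (-3, -29/3)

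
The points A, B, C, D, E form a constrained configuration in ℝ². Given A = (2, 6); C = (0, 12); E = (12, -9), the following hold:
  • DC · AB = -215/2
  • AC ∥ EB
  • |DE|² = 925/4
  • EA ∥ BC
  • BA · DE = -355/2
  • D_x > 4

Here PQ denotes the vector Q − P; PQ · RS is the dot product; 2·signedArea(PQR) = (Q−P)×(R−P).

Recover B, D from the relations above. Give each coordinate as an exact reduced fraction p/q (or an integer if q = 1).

1. B_x = 10  [EA ∥ BC ∩ AC ∥ EB]
2. B_y = -3  [EA ∥ BC ∩ AC ∥ EB]
   → B = (10, -3)
3. D_x = 5  [line -8·x + 9·y + -1/2 = 0 ∩ |DE|² = 925/4]
4. D_y = 9/2  [line -8·x + 9·y + -1/2 = 0 ∩ |DE|² = 925/4]
   → D = (5, 9/2)

B = (10, -3)
D = (5, 9/2)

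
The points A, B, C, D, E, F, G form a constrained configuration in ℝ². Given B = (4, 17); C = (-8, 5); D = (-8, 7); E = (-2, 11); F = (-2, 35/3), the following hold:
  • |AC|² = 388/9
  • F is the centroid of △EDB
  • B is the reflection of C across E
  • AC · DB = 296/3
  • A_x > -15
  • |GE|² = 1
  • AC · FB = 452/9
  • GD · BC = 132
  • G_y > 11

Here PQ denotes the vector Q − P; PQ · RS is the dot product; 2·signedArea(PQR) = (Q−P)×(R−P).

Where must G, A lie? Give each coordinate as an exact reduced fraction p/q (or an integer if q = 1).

1. G_x = -2  [line 12·x + 12·y + -120 = 0 ∩ |GE|² = 1]
2. G_y = 12  [line 12·x + 12·y + -120 = 0 ∩ |GE|² = 1]
   → G = (-2, 12)
3. A_x = -14  [AC · DB = 296/3 ∩ AC · FB = 452/9]
4. A_y = 7/3  [AC · DB = 296/3 ∩ AC · FB = 452/9]
   → A = (-14, 7/3)

A = (-14, 7/3)
G = (-2, 12)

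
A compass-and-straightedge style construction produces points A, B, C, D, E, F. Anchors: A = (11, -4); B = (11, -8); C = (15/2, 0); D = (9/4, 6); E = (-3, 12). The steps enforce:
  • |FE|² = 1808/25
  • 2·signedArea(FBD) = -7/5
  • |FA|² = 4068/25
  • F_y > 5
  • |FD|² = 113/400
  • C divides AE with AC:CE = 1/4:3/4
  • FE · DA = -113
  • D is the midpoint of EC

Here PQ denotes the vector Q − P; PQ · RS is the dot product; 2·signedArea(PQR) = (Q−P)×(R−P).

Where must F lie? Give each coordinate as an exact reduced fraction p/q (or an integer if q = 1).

1. F_x = 13/5  [FE · DA = -113 ∩ 2·signedArea(FBD) = -7/5]
2. F_y = 28/5  [FE · DA = -113 ∩ 2·signedArea(FBD) = -7/5]
   → F = (13/5, 28/5)

F = (13/5, 28/5)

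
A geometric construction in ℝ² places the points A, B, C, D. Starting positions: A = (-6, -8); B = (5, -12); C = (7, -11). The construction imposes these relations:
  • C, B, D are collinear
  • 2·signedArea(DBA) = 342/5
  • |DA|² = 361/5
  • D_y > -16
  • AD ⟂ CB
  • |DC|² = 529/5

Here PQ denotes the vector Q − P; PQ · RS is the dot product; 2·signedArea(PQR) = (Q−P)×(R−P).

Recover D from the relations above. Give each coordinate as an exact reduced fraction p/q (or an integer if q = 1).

D = (-11/5, -78/5)

1. D_x = -11/5  [C, B, D are collinear ∩ AD ⟂ CB]
2. D_y = -78/5  [C, B, D are collinear ∩ AD ⟂ CB]
   → D = (-11/5, -78/5)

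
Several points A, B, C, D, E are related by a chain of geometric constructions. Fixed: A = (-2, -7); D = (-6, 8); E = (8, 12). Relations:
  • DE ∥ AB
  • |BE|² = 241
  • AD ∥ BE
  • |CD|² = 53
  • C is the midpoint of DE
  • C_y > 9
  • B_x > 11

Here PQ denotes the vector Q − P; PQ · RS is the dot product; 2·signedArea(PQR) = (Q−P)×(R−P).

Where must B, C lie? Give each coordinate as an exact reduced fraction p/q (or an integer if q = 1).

B = (12, -3)
C = (1, 10)

1. B_x = 12  [AD ∥ BE ∩ DE ∥ AB]
2. B_y = -3  [AD ∥ BE ∩ DE ∥ AB]
   → B = (12, -3)
3. C_x = 1  [C is the midpoint of DE]
4. C_y = 10  [C is the midpoint of DE]
   → C = (1, 10)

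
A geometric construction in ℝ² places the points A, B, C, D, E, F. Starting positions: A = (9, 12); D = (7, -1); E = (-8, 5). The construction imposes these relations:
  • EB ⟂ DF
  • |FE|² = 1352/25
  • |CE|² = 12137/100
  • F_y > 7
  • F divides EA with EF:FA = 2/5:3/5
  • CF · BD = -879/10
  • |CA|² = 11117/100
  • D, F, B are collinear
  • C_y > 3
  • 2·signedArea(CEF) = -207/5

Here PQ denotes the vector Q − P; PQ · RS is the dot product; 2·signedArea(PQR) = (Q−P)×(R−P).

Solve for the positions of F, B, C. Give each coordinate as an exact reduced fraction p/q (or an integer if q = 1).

1. F_x = -6/5  [F divides EA with EF:FA = 2/5:3/5]
2. F_y = 39/5  [F divides EA with EF:FA = 2/5:3/5]
   → F = (-6/5, 39/5)
3. B_x = -10720/3617  [D, F, B are collinear ∩ EB ⟂ DF]
4. B_y = 35059/3617  [D, F, B are collinear ∩ EB ⟂ DF]
   → B = (-10720/3617, 35059/3617)
5. C_x = 29/10  [CF · BD = -879/10 ∩ 2·signedArea(CEF) = -207/5]
6. C_y = 17/5  [CF · BD = -879/10 ∩ 2·signedArea(CEF) = -207/5]
   → C = (29/10, 17/5)

B = (-10720/3617, 35059/3617)
C = (29/10, 17/5)
F = (-6/5, 39/5)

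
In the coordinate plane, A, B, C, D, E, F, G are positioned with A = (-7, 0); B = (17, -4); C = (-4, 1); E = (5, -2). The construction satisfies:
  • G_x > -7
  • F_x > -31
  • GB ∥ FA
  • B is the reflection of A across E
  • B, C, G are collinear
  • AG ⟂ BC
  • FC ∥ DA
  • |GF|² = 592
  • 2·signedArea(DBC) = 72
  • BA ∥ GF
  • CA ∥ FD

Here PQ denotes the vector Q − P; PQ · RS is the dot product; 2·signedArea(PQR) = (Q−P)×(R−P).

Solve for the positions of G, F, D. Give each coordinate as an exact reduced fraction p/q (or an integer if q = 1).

D = (-7832/233, 1077/233)
F = (-7133/233, 1310/233)
G = (-1541/233, 378/233)

1. G_x = -1541/233  [B, C, G are collinear ∩ AG ⟂ BC]
2. G_y = 378/233  [B, C, G are collinear ∩ AG ⟂ BC]
   → G = (-1541/233, 378/233)
3. F_x = -7133/233  [GB ∥ FA ∩ BA ∥ GF]
4. F_y = 1310/233  [GB ∥ FA ∩ BA ∥ GF]
   → F = (-7133/233, 1310/233)
5. D_x = -7832/233  [FC ∥ DA ∩ CA ∥ FD]
6. D_y = 1077/233  [FC ∥ DA ∩ CA ∥ FD]
   → D = (-7832/233, 1077/233)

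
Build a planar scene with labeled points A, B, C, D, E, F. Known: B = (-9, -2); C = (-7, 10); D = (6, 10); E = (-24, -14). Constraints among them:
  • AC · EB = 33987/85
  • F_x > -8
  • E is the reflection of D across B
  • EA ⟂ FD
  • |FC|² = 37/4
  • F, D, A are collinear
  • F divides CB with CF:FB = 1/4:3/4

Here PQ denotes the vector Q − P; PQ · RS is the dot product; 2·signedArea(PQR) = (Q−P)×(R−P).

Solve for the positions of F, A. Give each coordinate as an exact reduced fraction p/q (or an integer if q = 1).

1. F_x = -15/2  [F divides CB with CF:FB = 1/4:3/4]
2. F_y = 7  [F divides CB with CF:FB = 1/4:3/4]
   → F = (-15/2, 7)
3. A_x = -2352/85  [F, D, A are collinear ∩ EA ⟂ FD]
4. A_y = 214/85  [F, D, A are collinear ∩ EA ⟂ FD]
   → A = (-2352/85, 214/85)

A = (-2352/85, 214/85)
F = (-15/2, 7)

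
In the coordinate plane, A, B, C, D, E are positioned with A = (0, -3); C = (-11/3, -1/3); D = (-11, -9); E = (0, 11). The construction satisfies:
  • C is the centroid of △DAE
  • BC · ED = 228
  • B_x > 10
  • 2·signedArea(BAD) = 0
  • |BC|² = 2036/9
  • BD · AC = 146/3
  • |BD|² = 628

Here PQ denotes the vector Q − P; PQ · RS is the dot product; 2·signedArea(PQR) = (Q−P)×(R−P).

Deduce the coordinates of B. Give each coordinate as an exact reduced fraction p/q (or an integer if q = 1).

B = (11, 3)

1. B_x = 11  [2·signedArea(BAD) = 0 ∩ BC · ED = 228]
2. B_y = 3  [2·signedArea(BAD) = 0 ∩ BC · ED = 228]
   → B = (11, 3)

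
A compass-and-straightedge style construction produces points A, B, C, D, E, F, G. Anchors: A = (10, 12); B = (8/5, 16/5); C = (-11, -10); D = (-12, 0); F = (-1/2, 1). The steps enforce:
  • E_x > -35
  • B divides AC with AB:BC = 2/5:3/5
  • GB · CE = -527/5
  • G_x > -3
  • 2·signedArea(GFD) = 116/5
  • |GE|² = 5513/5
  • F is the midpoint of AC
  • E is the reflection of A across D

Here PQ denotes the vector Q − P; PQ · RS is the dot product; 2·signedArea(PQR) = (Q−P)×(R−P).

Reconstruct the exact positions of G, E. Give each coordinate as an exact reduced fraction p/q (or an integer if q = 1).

E = (-34, -12)
G = (-13/5, -6/5)

1. E_x = -34  [E is the reflection of A across D]
2. E_y = -12  [E is the reflection of A across D]
   → E = (-34, -12)
3. G_x = -13/5  [GB · CE = -527/5 ∩ 2·signedArea(GFD) = 116/5]
4. G_y = -6/5  [GB · CE = -527/5 ∩ 2·signedArea(GFD) = 116/5]
   → G = (-13/5, -6/5)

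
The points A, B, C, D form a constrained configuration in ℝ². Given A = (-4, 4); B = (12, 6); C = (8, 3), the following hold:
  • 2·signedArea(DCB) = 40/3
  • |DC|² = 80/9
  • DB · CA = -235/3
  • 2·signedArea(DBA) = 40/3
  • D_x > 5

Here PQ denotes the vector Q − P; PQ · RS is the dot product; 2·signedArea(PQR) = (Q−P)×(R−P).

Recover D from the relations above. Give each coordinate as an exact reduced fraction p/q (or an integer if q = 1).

1. D_x = 16/3  [DB · CA = -235/3 ∩ 2·signedArea(DCB) = 40/3]
2. D_y = 13/3  [DB · CA = -235/3 ∩ 2·signedArea(DCB) = 40/3]
   → D = (16/3, 13/3)

D = (16/3, 13/3)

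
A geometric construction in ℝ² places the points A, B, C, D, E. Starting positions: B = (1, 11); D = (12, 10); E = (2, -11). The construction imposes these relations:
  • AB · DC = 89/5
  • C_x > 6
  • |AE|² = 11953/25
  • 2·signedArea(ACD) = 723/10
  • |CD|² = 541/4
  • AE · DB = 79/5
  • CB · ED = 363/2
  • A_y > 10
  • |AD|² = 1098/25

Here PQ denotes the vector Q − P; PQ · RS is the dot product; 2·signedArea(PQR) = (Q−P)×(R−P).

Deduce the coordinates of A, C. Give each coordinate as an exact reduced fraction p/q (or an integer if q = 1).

1. A_x = 27/5  [line 11·x + -1·y + -244/5 = 0 ∩ |AD|² = 1098/25]
2. A_y = 53/5  [line 11·x + -1·y + -244/5 = 0 ∩ |AD|² = 1098/25]
   → A = (27/5, 53/5)
3. C_x = 7  [CB · ED = 363/2 ∩ AB · DC = 89/5]
4. C_y = -1/2  [CB · ED = 363/2 ∩ AB · DC = 89/5]
   → C = (7, -1/2)

A = (27/5, 53/5)
C = (7, -1/2)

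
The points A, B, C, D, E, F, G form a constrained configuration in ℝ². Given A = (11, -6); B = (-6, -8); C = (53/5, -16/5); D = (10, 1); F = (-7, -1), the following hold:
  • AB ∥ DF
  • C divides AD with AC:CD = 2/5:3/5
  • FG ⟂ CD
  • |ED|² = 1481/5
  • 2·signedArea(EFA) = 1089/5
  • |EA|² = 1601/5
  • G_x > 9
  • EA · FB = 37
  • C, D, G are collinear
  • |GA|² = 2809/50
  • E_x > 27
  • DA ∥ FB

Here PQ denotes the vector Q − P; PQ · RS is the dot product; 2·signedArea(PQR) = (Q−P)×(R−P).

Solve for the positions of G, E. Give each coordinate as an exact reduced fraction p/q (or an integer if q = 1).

1. G_x = 497/50  [C, D, G are collinear ∩ FG ⟂ CD]
2. G_y = 71/50  [C, D, G are collinear ∩ FG ⟂ CD]
   → G = (497/50, 71/50)
3. E_x = 136/5  [EA · FB = 37 ∩ 2·signedArea(EFA) = 1089/5]
4. E_y = 8/5  [EA · FB = 37 ∩ 2·signedArea(EFA) = 1089/5]
   → E = (136/5, 8/5)

E = (136/5, 8/5)
G = (497/50, 71/50)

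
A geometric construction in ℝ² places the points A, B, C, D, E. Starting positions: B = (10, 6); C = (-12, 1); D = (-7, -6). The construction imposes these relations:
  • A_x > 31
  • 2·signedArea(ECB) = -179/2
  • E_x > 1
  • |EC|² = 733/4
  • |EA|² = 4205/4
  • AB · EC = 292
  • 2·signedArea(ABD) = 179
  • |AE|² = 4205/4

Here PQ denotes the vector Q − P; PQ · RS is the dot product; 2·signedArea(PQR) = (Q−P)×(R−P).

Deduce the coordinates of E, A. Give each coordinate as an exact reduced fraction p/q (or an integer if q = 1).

1. E_x = 3/2  [line -5·x + 22·y + 15/2 = 0 ∩ |EC|² = 733/4]
2. E_y = 0  [line -5·x + 22·y + 15/2 = 0 ∩ |EC|² = 733/4]
   → E = (3/2, 0)
3. A_x = 32  [AB · EC = 292 ∩ 2·signedArea(ABD) = 179]
4. A_y = 11  [AB · EC = 292 ∩ 2·signedArea(ABD) = 179]
   → A = (32, 11)

A = (32, 11)
E = (3/2, 0)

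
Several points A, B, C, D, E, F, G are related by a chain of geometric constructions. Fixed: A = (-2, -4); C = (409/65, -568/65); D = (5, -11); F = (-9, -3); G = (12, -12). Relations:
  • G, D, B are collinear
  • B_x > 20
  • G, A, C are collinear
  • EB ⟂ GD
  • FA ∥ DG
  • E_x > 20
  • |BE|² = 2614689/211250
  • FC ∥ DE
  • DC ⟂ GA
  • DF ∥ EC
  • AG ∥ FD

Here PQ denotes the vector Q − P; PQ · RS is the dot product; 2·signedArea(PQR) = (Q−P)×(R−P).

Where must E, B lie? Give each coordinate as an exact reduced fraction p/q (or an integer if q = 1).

1. E_x = 1319/65  [DF ∥ EC ∩ FC ∥ DE]
2. E_y = -1088/65  [DF ∥ EC ∩ FC ∥ DE]
   → E = (1319/65, -1088/65)
3. B_x = 67567/3250  [G, D, B are collinear ∩ EB ⟂ GD]
4. B_y = -43081/3250  [G, D, B are collinear ∩ EB ⟂ GD]
   → B = (67567/3250, -43081/3250)

B = (67567/3250, -43081/3250)
E = (1319/65, -1088/65)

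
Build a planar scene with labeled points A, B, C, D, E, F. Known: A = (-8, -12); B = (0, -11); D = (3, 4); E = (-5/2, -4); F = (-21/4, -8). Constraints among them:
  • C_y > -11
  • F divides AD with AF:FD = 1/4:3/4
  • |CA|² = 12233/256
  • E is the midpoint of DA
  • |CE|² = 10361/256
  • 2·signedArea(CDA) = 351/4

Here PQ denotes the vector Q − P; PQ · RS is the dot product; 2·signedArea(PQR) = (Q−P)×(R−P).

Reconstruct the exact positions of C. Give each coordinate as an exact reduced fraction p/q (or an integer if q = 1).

1. C_x = -21/16  [line 16·x + -11·y + -367/4 = 0 ∩ |CA|² = 12233/256]
2. C_y = -41/4  [line 16·x + -11·y + -367/4 = 0 ∩ |CA|² = 12233/256]
   → C = (-21/16, -41/4)

C = (-21/16, -41/4)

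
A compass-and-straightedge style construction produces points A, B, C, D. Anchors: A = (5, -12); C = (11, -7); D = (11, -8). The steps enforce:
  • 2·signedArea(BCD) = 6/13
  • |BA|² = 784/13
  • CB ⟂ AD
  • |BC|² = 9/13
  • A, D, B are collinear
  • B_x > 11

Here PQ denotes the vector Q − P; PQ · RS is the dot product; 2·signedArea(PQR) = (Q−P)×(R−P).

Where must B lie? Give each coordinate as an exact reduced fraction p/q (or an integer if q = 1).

B = (149/13, -100/13)

1. B_x = 149/13  [A, D, B are collinear ∩ CB ⟂ AD]
2. B_y = -100/13  [A, D, B are collinear ∩ CB ⟂ AD]
   → B = (149/13, -100/13)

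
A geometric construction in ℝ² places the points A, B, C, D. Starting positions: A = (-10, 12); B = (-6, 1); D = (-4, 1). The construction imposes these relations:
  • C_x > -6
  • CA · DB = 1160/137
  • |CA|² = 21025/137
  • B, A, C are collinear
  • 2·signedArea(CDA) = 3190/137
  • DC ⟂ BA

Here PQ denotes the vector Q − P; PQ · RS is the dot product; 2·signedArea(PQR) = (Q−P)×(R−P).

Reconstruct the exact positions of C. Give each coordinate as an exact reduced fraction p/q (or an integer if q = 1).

1. C_x = -790/137  [B, A, C are collinear ∩ DC ⟂ BA]
2. C_y = 49/137  [B, A, C are collinear ∩ DC ⟂ BA]
   → C = (-790/137, 49/137)

C = (-790/137, 49/137)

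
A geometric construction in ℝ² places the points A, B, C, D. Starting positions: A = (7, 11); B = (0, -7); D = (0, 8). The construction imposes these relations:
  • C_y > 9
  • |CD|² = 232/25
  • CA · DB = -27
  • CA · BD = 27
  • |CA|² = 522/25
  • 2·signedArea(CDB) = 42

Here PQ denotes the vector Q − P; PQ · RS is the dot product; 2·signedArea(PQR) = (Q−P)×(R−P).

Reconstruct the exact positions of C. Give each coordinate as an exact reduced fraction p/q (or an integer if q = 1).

C = (14/5, 46/5)

1. C_x = 14/5  [CA · BD = 27 ∩ 2·signedArea(CDB) = 42]
2. C_y = 46/5  [CA · BD = 27 ∩ 2·signedArea(CDB) = 42]
   → C = (14/5, 46/5)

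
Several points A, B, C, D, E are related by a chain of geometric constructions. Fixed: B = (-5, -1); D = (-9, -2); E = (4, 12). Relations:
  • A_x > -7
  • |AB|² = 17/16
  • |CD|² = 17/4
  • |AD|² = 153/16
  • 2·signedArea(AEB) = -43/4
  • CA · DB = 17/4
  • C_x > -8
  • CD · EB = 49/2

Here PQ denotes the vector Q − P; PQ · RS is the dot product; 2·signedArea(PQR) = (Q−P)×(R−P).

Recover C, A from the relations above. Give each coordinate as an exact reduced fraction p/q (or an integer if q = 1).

1. C_x = -7  [line 9·x + 13·y + 165/2 = 0 ∩ |CD|² = 17/4]
2. C_y = -3/2  [line 9·x + 13·y + 165/2 = 0 ∩ |CD|² = 17/4]
   → C = (-7, -3/2)
3. A_x = -6  [2·signedArea(AEB) = -43/4 ∩ CA · DB = 17/4]
4. A_y = -5/4  [2·signedArea(AEB) = -43/4 ∩ CA · DB = 17/4]
   → A = (-6, -5/4)

A = (-6, -5/4)
C = (-7, -3/2)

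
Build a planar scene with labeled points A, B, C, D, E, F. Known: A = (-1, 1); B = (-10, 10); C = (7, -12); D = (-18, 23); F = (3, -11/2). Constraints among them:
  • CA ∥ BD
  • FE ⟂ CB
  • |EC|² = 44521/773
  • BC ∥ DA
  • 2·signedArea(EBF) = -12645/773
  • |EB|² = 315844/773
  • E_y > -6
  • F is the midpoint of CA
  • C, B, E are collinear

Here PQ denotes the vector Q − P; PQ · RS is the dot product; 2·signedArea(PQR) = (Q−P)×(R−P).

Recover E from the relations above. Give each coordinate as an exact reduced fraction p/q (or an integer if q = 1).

1. E_x = 1824/773  [C, B, E are collinear ∩ FE ⟂ CB]
2. E_y = -4634/773  [C, B, E are collinear ∩ FE ⟂ CB]
   → E = (1824/773, -4634/773)

E = (1824/773, -4634/773)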